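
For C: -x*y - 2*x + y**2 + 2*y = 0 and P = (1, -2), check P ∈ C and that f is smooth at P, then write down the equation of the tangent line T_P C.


Tangent line at P: -3*y - 6 = 0.

Step 1: f(1, -2) = 0, so P lies on C.
Step 2: partial derivatives
  f_x(x, y) = -y - 2, f_y(x, y) = -x + 2*y + 2.
  f_x(P) = 0, f_y(P) = -3 (gradient nonzero, so P is smooth).
Step 3: tangent line at P: 0·(x − 1) + -3·(y − -2) = 0.
Expanding: -3*y - 6 = 0.


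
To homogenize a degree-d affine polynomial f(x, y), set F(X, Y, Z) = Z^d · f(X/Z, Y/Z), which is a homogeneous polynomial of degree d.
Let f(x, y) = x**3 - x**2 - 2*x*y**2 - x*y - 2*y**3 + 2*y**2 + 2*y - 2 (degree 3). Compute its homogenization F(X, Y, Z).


F(X, Y, Z) = X**3 - X**2*Z - 2*X*Y**2 - X*Y*Z - 2*Y**3 + 2*Y**2*Z + 2*Y*Z**2 - 2*Z**3

deg(f) = 3.
Substitute x = X/Z, y = Y/Z into f, then multiply by Z^3.
  monomial 1·x^3·y^0 ↦ 1·X^3·Y^0·Z^0.
  monomial -1·x^2·y^0 ↦ -1·X^2·Y^0·Z^1.
  monomial -2·x^1·y^2 ↦ -2·X^1·Y^2·Z^0.
  monomial -1·x^1·y^1 ↦ -1·X^1·Y^1·Z^1.
  monomial -2·x^0·y^3 ↦ -2·X^0·Y^3·Z^0.
  monomial 2·x^0·y^2 ↦ 2·X^0·Y^2·Z^1.
  monomial 2·x^0·y^1 ↦ 2·X^0·Y^1·Z^2.
  monomial -2·x^0·y^0 ↦ -2·X^0·Y^0·Z^3.
Collecting: F(X, Y, Z) = X**3 - X**2*Z - 2*X*Y**2 - X*Y*Z - 2*Y**3 + 2*Y**2*Z + 2*Y*Z**2 - 2*Z**3.


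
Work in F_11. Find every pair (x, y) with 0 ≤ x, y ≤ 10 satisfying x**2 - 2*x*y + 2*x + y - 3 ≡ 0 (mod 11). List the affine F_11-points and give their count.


Affine F_11-points: {(0, 3), (1, 0), (2, 9), (3, 9), (4, 3), (5, 6), (7, 8), (8, 0), (9, 5), (10, 5)}; count = 10.

For each of the 121 pairs (x, y) ∈ F_11², evaluate f(x, y) mod 11. Record the zeros.
  x = 0: [0↦8, 1↦9, 2↦10, 3↦0, 4↦1, 5↦2, 6↦3, 7↦4, 8↦5, 9↦6, 10↦7]  zeros at y ∈ {3}
  x = 1: [0↦0, 1↦10, 2↦9, 3↦8, 4↦7, 5↦6, 6↦5, 7↦4, 8↦3, 9↦2, 10↦1]  zeros at y ∈ {0}
  x = 2: [0↦5, 1↦2, 2↦10, 3↦7, 4↦4, 5↦1, 6↦9, 7↦6, 8↦3, 9↦0, 10↦8]  zeros at y ∈ {9}
  x = 3: [0↦1, 1↦7, 2↦2, 3↦8, 4↦3, 5↦9, 6↦4, 7↦10, 8↦5, 9↦0, 10↦6]  zeros at y ∈ {9}
  x = 4: [0↦10, 1↦3, 2↦7, 3↦0, 4↦4, 5↦8, 6↦1, 7↦5, 8↦9, 9↦2, 10↦6]  zeros at y ∈ {3}
  x = 5: [0↦10, 1↦1, 2↦3, 3↦5, 4↦7, 5↦9, 6↦0, 7↦2, 8↦4, 9↦6, 10↦8]  zeros at y ∈ {6}
  x = 6: [0↦1, 1↦1, 2↦1, 3↦1, 4↦1, 5↦1, 6↦1, 7↦1, 8↦1, 9↦1, 10↦1]  zeros at y ∈ ∅
  x = 7: [0↦5, 1↦3, 2↦1, 3↦10, 4↦8, 5↦6, 6↦4, 7↦2, 8↦0, 9↦9, 10↦7]  zeros at y ∈ {8}
  x = 8: [0↦0, 1↦7, 2↦3, 3↦10, 4↦6, 5↦2, 6↦9, 7↦5, 8↦1, 9↦8, 10↦4]  zeros at y ∈ {0}
  x = 9: [0↦8, 1↦2, 2↦7, 3↦1, 4↦6, 5↦0, 6↦5, 7↦10, 8↦4, 9↦9, 10↦3]  zeros at y ∈ {5}
  x = 10: [0↦7, 1↦10, 2↦2, 3↦5, 4↦8, 5↦0, 6↦3, 7↦6, 8↦9, 9↦1, 10↦4]  zeros at y ∈ {5}
Collecting zeros: affine points = {(0, 3), (1, 0), (2, 9), (3, 9), (4, 3), (5, 6), (7, 8), (8, 0), (9, 5), (10, 5)}.
Total count |C(F_11)_aff| = 10.


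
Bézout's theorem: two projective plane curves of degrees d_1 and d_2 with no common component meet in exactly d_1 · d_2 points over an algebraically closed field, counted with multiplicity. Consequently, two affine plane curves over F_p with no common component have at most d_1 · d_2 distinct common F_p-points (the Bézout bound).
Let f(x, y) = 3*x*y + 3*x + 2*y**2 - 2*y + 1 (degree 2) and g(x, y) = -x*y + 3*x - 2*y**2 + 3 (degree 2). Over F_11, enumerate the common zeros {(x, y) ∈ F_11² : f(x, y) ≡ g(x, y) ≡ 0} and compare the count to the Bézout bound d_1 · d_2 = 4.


Common zeros: ∅; count = 0; Bézout bound = 4.

deg(f) = 2, deg(g) = 2, so Bézout bound = 4.
Scan x ∈ F_11. For each x, list the y ∈ F_11 with f(x, y) ≡ 0 and those with g(x, y) ≡ 0 (mod 11); the common zeros in that column are the intersection.
  x = 0: f ≡ 0 at y ∈ ∅; g ≡ 0 at y ∈ ∅; common: ∅.
  x = 1: f ≡ 0 at y ∈ ∅; g ≡ 0 at y ∈ {7, 9}; common: ∅.
  x = 2: f ≡ 0 at y ∈ {4, 5}; g ≡ 0 at y ∈ ∅; common: ∅.
  x = 3: f ≡ 0 at y ∈ ∅; g ≡ 0 at y ∈ ∅; common: ∅.
  x = 4: f ≡ 0 at y ∈ ∅; g ≡ 0 at y ∈ {4, 5}; common: ∅.
  x = 5: f ≡ 0 at y ∈ ∅; g ≡ 0 at y ∈ {1, 2}; common: ∅.
  x = 6: f ≡ 0 at y ∈ {6, 8}; g ≡ 0 at y ∈ ∅; common: ∅.
  x = 7: f ≡ 0 at y ∈ {0, 7}; g ≡ 0 at y ∈ ∅; common: ∅.
  x = 8: f ≡ 0 at y ∈ {2, 9}; g ≡ 0 at y ∈ {8, 10}; common: ∅.
  x = 9: f ≡ 0 at y ∈ {1, 3}; g ≡ 0 at y ∈ ∅; common: ∅.
  x = 10: f ≡ 0 at y ∈ ∅; g ≡ 0 at y ∈ {0, 6}; common: ∅.
Collecting: common zeros = ∅, so the count is 0.
Comparison with the Bézout bound: 0 ≤ 4 = deg(f)·deg(g), as expected for curves with no common component (the affine F_11-count falls short of the bound because intersections may lie at infinity, over extension fields, or carry multiplicity).


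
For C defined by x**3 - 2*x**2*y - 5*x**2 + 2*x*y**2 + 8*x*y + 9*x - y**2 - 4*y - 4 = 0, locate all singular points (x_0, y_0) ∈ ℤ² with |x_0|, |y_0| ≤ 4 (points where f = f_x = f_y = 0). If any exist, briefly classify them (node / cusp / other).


Singular points: {(1, -1)}; classification: cusp.

Compute partial derivatives:
  f_x = 3*x**2 - 4*x*y - 10*x + 2*y**2 + 8*y + 9.
  f_y = -2*x**2 + 4*x*y + 8*x - 2*y - 4.
Scan x_0 ∈ {−4, ..., 4}. For each x_0, f_y(x_0, y) is a polynomial in y; find its integer roots y ∈ {−4, ..., 4}, then test f_x and f at those candidates.
  x = -4: f_y(-4, y) = -18*y - 68; no integer root y with |y| ≤ 4.
  x = -3: f_y(-3, y) = -14*y - 46; no integer root y with |y| ≤ 4.
  x = -2: f_y(-2, y) = -10*y - 28; no integer root y with |y| ≤ 4.
  x = -1: f_y(-1, y) = -6*y - 14; no integer root y with |y| ≤ 4.
  x = 0: f_y(0, y) = -2*y - 4; vanishes at y ∈ {-2}. (0, -2): f_x = 1 ≠ 0.
  x = 1: f_y(1, y) = 2*y + 2; vanishes at y ∈ {-1}. (1, -1): f_x = 0, f = 0 — SINGULAR.
  x = 2: f_y(2, y) = 6*y + 4; no integer root y with |y| ≤ 4.
  x = 3: f_y(3, y) = 10*y + 2; no integer root y with |y| ≤ 4.
  x = 4: f_y(4, y) = 14*y - 4; no integer root y with |y| ≤ 4.
Only singular point on the grid: (1, -1).
Classify: substitute x = 1 + u, y = -1 + v and expand: f = u**3 - 2*u**2*v + 2*u*v**2 + v**2.
No constant or linear terms (consistent with a singular point). Quadratic part: v**2. Cubic part: u**3 - 2*u**2*v + 2*u*v**2.
The quadratic part v**2 is a perfect square, so there is a single (double) tangent line v = 0, i.e. y = -1. Restricting the cubic part to that line (v = 0) leaves u**3 ≠ 0, so f is not divisible by v and the branch is v² ≈ -u**3 to lowest order — this is a cusp.
Classification: cusp.


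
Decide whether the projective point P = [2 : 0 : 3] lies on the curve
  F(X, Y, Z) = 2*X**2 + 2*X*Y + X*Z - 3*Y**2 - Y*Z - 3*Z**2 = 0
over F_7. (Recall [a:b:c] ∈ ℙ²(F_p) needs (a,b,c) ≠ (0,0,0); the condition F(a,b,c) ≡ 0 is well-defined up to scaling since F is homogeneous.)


F(2,0,3) ≡ 1 (mod 7); P is NOT on the curve.

Evaluate F(2, 0, 3) term-by-term (mod 7).
  2*X**2 ↦ 2·4·1·1 = 8
  2*X*Y ↦ 2·2·0·1 = 0
  X*Z ↦ 1·2·1·3 = 6
  -3*Y**2 ↦ -3·1·0·1 = 0
  -Y*Z ↦ -1·1·0·3 = 0
  -3*Z**2 ↦ -3·1·1·9 = -27
Sum: F(2, 0, 3) = (8) + (0) + (6) + (0) + (0) + (-27) = -13.
Reducing mod 7: -13 ≡ 1 (mod 7).
Since F(a, b, c) ≡ 1 ≠ 0 (mod 7), P does NOT lie on the curve.


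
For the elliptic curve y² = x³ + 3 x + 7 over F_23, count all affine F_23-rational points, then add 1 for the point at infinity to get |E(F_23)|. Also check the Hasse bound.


Affine points = {(5, 3), (5, 20), (7, 7), (7, 16), (9, 2), (9, 21), (10, 5), (10, 18), (12, 0), (13, 9), (13, 14), (15, 0), (17, 7), (17, 16), (19, 0), (21, 4), (21, 19), (22, 7), (22, 16)}; affine count = 19; |E(F_23)| = 20.

Discriminant check: Δ ∝ 4a³ + 27b² = 4·3³ + 27·7² = 4·27 + 27·49 ≡ 5 (mod 23). Nonzero ⇒ E is nonsingular.
For each x ∈ F_23, compute rhs = x³ + 3·x + 7 mod 23, then count y ∈ F_23 with y² ≡ rhs.
  x = 0: rhs = 7, matching y values: none (0 points).
  x = 1: rhs = 11, matching y values: none (0 points).
  x = 2: rhs = 21, matching y values: none (0 points).
  x = 3: rhs = 20, matching y values: none (0 points).
  x = 4: rhs = 14, matching y values: none (0 points).
  x = 5: rhs = 9, matching y values: 3, 20 (2 points).
  x = 6: rhs = 11, matching y values: none (0 points).
  x = 7: rhs = 3, matching y values: 7, 16 (2 points).
  x = 8: rhs = 14, matching y values: none (0 points).
  x = 9: rhs = 4, matching y values: 2, 21 (2 points).
  x = 10: rhs = 2, matching y values: 5, 18 (2 points).
  x = 11: rhs = 14, matching y values: none (0 points).
  x = 12: rhs = 0, matching y values: 0 (1 points).
  x = 13: rhs = 12, matching y values: 9, 14 (2 points).
  x = 14: rhs = 10, matching y values: none (0 points).
  x = 15: rhs = 0, matching y values: 0 (1 points).
  x = 16: rhs = 11, matching y values: none (0 points).
  x = 17: rhs = 3, matching y values: 7, 16 (2 points).
  x = 18: rhs = 5, matching y values: none (0 points).
  x = 19: rhs = 0, matching y values: 0 (1 points).
  x = 20: rhs = 17, matching y values: none (0 points).
  x = 21: rhs = 16, matching y values: 4, 19 (2 points).
  x = 22: rhs = 3, matching y values: 7, 16 (2 points).
Total affine count: 19.
Full point count |E(F_23)| = 19 + 1 = 20.
Hasse bound: |20 − (23+1)| = |-4| = 4 ≤ 2√23 ≈ 9.5917 ✓.


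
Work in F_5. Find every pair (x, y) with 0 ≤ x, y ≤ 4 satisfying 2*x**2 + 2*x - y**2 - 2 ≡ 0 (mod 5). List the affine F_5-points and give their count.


Affine F_5-points: {(2, 0)}; count = 1.

For each of the 25 pairs (x, y) ∈ F_5², evaluate f(x, y) mod 5. Record the zeros.
  x = 0: [0↦3, 1↦2, 2↦4, 3↦4, 4↦2]  zeros at y ∈ ∅
  x = 1: [0↦2, 1↦1, 2↦3, 3↦3, 4↦1]  zeros at y ∈ ∅
  x = 2: [0↦0, 1↦4, 2↦1, 3↦1, 4↦4]  zeros at y ∈ {0}
  x = 3: [0↦2, 1↦1, 2↦3, 3↦3, 4↦1]  zeros at y ∈ ∅
  x = 4: [0↦3, 1↦2, 2↦4, 3↦4, 4↦2]  zeros at y ∈ ∅
Collecting zeros: affine points = {(2, 0)}.
Total count |C(F_5)_aff| = 1.


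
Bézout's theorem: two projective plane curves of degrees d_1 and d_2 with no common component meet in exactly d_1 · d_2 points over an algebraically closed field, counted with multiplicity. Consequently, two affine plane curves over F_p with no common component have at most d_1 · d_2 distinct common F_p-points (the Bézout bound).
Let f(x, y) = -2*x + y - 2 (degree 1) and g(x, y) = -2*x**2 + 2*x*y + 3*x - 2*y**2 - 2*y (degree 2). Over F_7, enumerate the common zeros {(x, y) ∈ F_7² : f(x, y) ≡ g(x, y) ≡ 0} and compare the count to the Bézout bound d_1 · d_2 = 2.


Common zeros: {(3, 1)}; count = 1; Bézout bound = 2.

deg(f) = 1, deg(g) = 2, so Bézout bound = 2.
Scan x ∈ F_7. For each x, list the y ∈ F_7 with f(x, y) ≡ 0 and those with g(x, y) ≡ 0 (mod 7); the common zeros in that column are the intersection.
  x = 0: f ≡ 0 at y ∈ {2}; g ≡ 0 at y ∈ {0, 6}; common: ∅.
  x = 1: f ≡ 0 at y ∈ {4}; g ≡ 0 at y ∈ {2, 5}; common: ∅.
  x = 2: f ≡ 0 at y ∈ {6}; g ≡ 0 at y ∈ {3, 5}; common: ∅.
  x = 3: f ≡ 0 at y ∈ {1}; g ≡ 0 at y ∈ {1}; common: {1}.
  x = 4: f ≡ 0 at y ∈ {3}; g ≡ 0 at y ∈ {4, 6}; common: ∅.
  x = 5: f ≡ 0 at y ∈ {5}; g ≡ 0 at y ∈ {0, 4}; common: ∅.
  x = 6: f ≡ 0 at y ∈ {0}; g ≡ 0 at y ∈ {2, 3}; common: ∅.
Collecting: common zeros = {(3, 1)}, so the count is 1.
Comparison with the Bézout bound: 1 ≤ 2 = deg(f)·deg(g), as expected for curves with no common component (the affine F_7-count falls short of the bound because intersections may lie at infinity, over extension fields, or carry multiplicity).


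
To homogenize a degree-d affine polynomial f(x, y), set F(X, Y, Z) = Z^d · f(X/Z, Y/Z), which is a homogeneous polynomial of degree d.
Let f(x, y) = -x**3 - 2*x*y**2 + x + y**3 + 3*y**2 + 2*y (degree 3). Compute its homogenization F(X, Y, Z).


F(X, Y, Z) = -X**3 - 2*X*Y**2 + X*Z**2 + Y**3 + 3*Y**2*Z + 2*Y*Z**2

deg(f) = 3.
Substitute x = X/Z, y = Y/Z into f, then multiply by Z^3.
  monomial -1·x^3·y^0 ↦ -1·X^3·Y^0·Z^0.
  monomial -2·x^1·y^2 ↦ -2·X^1·Y^2·Z^0.
  monomial 1·x^1·y^0 ↦ 1·X^1·Y^0·Z^2.
  monomial 1·x^0·y^3 ↦ 1·X^0·Y^3·Z^0.
  monomial 3·x^0·y^2 ↦ 3·X^0·Y^2·Z^1.
  monomial 2·x^0·y^1 ↦ 2·X^0·Y^1·Z^2.
Collecting: F(X, Y, Z) = -X**3 - 2*X*Y**2 + X*Z**2 + Y**3 + 3*Y**2*Z + 2*Y*Z**2.


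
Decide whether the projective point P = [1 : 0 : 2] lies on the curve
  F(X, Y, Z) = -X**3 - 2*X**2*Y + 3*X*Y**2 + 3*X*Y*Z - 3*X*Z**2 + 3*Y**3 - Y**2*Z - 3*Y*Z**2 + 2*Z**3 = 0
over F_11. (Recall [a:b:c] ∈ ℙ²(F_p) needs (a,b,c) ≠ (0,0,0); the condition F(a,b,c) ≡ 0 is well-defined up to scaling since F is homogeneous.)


F(1,0,2) ≡ 3 (mod 11); P is NOT on the curve.

Evaluate F(1, 0, 2) term-by-term (mod 11).
  -X**3 ↦ -1·1·1·1 = -1
  -2*X**2*Y ↦ -2·1·0·1 = 0
  3*X*Y**2 ↦ 3·1·0·1 = 0
  3*X*Y*Z ↦ 3·1·0·2 = 0
  -3*X*Z**2 ↦ -3·1·1·4 = -12
  3*Y**3 ↦ 3·1·0·1 = 0
  -Y**2*Z ↦ -1·1·0·2 = 0
  -3*Y*Z**2 ↦ -3·1·0·4 = 0
  2*Z**3 ↦ 2·1·1·8 = 16
Sum: F(1, 0, 2) = (-1) + (0) + (0) + (0) + (-12) + (0) + (0) + (0) + (16) = 3.
Reducing mod 11: 3 ≡ 3 (mod 11).
Since F(a, b, c) ≡ 3 ≠ 0 (mod 11), P does NOT lie on the curve.


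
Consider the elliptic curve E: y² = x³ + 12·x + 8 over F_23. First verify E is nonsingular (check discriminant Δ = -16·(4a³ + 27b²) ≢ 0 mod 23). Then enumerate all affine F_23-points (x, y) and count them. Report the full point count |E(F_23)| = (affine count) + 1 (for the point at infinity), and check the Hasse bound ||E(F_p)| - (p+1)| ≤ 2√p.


Affine points = {(0, 10), (0, 13), (3, 5), (3, 18), (5, 3), (5, 20), (8, 8), (8, 15), (10, 1), (10, 22), (16, 8), (16, 15), (22, 8), (22, 15)}; affine count = 14; |E(F_23)| = 15.

Discriminant check: Δ ∝ 4a³ + 27b² = 4·12³ + 27·8² = 4·1728 + 27·64 ≡ 15 (mod 23). Nonzero ⇒ E is nonsingular.
For each x ∈ F_23, compute rhs = x³ + 12·x + 8 mod 23, then count y ∈ F_23 with y² ≡ rhs.
  x = 0: rhs = 8, matching y values: 10, 13 (2 points).
  x = 1: rhs = 21, matching y values: none (0 points).
  x = 2: rhs = 17, matching y values: none (0 points).
  x = 3: rhs = 2, matching y values: 5, 18 (2 points).
  x = 4: rhs = 5, matching y values: none (0 points).
  x = 5: rhs = 9, matching y values: 3, 20 (2 points).
  x = 6: rhs = 20, matching y values: none (0 points).
  x = 7: rhs = 21, matching y values: none (0 points).
  x = 8: rhs = 18, matching y values: 8, 15 (2 points).
  x = 9: rhs = 17, matching y values: none (0 points).
  x = 10: rhs = 1, matching y values: 1, 22 (2 points).
  x = 11: rhs = 22, matching y values: none (0 points).
  x = 12: rhs = 17, matching y values: none (0 points).
  x = 13: rhs = 15, matching y values: none (0 points).
  x = 14: rhs = 22, matching y values: none (0 points).
  x = 15: rhs = 21, matching y values: none (0 points).
  x = 16: rhs = 18, matching y values: 8, 15 (2 points).
  x = 17: rhs = 19, matching y values: none (0 points).
  x = 18: rhs = 7, matching y values: none (0 points).
  x = 19: rhs = 11, matching y values: none (0 points).
  x = 20: rhs = 14, matching y values: none (0 points).
  x = 21: rhs = 22, matching y values: none (0 points).
  x = 22: rhs = 18, matching y values: 8, 15 (2 points).
Total affine count: 14.
Full point count |E(F_23)| = 14 + 1 = 15.
Hasse bound: |15 − (23+1)| = |-9| = 9 ≤ 2√23 ≈ 9.5917 ✓.


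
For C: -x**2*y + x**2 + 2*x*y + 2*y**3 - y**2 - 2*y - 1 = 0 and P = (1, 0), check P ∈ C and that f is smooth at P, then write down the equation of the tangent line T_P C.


Tangent line at P: 2*x - y - 2 = 0.

Step 1: f(1, 0) = 0, so P lies on C.
Step 2: partial derivatives
  f_x(x, y) = -2*x*y + 2*x + 2*y, f_y(x, y) = -x**2 + 2*x + 6*y**2 - 2*y - 2.
  f_x(P) = 2, f_y(P) = -1 (gradient nonzero, so P is smooth).
Step 3: tangent line at P: 2·(x − 1) + -1·(y − 0) = 0.
Expanding: 2*x - y - 2 = 0.


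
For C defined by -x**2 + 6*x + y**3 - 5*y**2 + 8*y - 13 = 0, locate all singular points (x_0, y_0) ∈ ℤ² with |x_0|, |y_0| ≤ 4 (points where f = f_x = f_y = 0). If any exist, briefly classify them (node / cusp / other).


Singular points: {(3, 2)}; classification: node.

Compute partial derivatives:
  f_x = 6 - 2*x.
  f_y = 3*y**2 - 10*y + 8.
Scan x_0 ∈ {−4, ..., 4}. For each x_0, f_y(x_0, y) is a polynomial in y; find its integer roots y ∈ {−4, ..., 4}, then test f_x and f at those candidates.
  x = -4: f_y(-4, y) = 3*y**2 - 10*y + 8; vanishes at y ∈ {2}. (-4, 2): f_x = 14 ≠ 0.
  x = -3: f_y(-3, y) = 3*y**2 - 10*y + 8; vanishes at y ∈ {2}. (-3, 2): f_x = 12 ≠ 0.
  x = -2: f_y(-2, y) = 3*y**2 - 10*y + 8; vanishes at y ∈ {2}. (-2, 2): f_x = 10 ≠ 0.
  x = -1: f_y(-1, y) = 3*y**2 - 10*y + 8; vanishes at y ∈ {2}. (-1, 2): f_x = 8 ≠ 0.
  x = 0: f_y(0, y) = 3*y**2 - 10*y + 8; vanishes at y ∈ {2}. (0, 2): f_x = 6 ≠ 0.
  x = 1: f_y(1, y) = 3*y**2 - 10*y + 8; vanishes at y ∈ {2}. (1, 2): f_x = 4 ≠ 0.
  x = 2: f_y(2, y) = 3*y**2 - 10*y + 8; vanishes at y ∈ {2}. (2, 2): f_x = 2 ≠ 0.
  x = 3: f_y(3, y) = 3*y**2 - 10*y + 8; vanishes at y ∈ {2}. (3, 2): f_x = 0, f = 0 — SINGULAR.
  x = 4: f_y(4, y) = 3*y**2 - 10*y + 8; vanishes at y ∈ {2}. (4, 2): f_x = -2 ≠ 0.
Only singular point on the grid: (3, 2).
Classify: substitute x = 3 + u, y = 2 + v and expand: f = -u**2 + v**3 + v**2.
No constant or linear terms (consistent with a singular point). Quadratic part: -u**2 + v**2. Cubic part: v**3.
The quadratic part v**2 - u**2 = (v − u)(v + u) splits into two distinct linear factors, so there are two distinct tangent lines y − 2 = ±(x − 3) — this is a node (ordinary double point).
Classification: node.


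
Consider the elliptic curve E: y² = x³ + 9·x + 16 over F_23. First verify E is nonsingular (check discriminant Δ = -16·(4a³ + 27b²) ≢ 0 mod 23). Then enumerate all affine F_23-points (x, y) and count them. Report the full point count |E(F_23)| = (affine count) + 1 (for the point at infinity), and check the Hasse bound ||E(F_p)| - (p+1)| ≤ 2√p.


Affine points = {(0, 4), (0, 19), (1, 7), (1, 16), (3, 1), (3, 22), (4, 1), (4, 22), (5, 5), (5, 18), (7, 10), (7, 13), (8, 5), (8, 18), (10, 5), (10, 18), (12, 9), (12, 14), (16, 1), (16, 22), (19, 10), (19, 13), (20, 10), (20, 13), (21, 6), (21, 17), (22, 11), (22, 12)}; affine count = 28; |E(F_23)| = 29.

Discriminant check: Δ ∝ 4a³ + 27b² = 4·9³ + 27·16² = 4·729 + 27·256 ≡ 7 (mod 23). Nonzero ⇒ E is nonsingular.
For each x ∈ F_23, compute rhs = x³ + 9·x + 16 mod 23, then count y ∈ F_23 with y² ≡ rhs.
  x = 0: rhs = 16, matching y values: 4, 19 (2 points).
  x = 1: rhs = 3, matching y values: 7, 16 (2 points).
  x = 2: rhs = 19, matching y values: none (0 points).
  x = 3: rhs = 1, matching y values: 1, 22 (2 points).
  x = 4: rhs = 1, matching y values: 1, 22 (2 points).
  x = 5: rhs = 2, matching y values: 5, 18 (2 points).
  x = 6: rhs = 10, matching y values: none (0 points).
  x = 7: rhs = 8, matching y values: 10, 13 (2 points).
  x = 8: rhs = 2, matching y values: 5, 18 (2 points).
  x = 9: rhs = 21, matching y values: none (0 points).
  x = 10: rhs = 2, matching y values: 5, 18 (2 points).
  x = 11: rhs = 20, matching y values: none (0 points).
  x = 12: rhs = 12, matching y values: 9, 14 (2 points).
  x = 13: rhs = 7, matching y values: none (0 points).
  x = 14: rhs = 11, matching y values: none (0 points).
  x = 15: rhs = 7, matching y values: none (0 points).
  x = 16: rhs = 1, matching y values: 1, 22 (2 points).
  x = 17: rhs = 22, matching y values: none (0 points).
  x = 18: rhs = 7, matching y values: none (0 points).
  x = 19: rhs = 8, matching y values: 10, 13 (2 points).
  x = 20: rhs = 8, matching y values: 10, 13 (2 points).
  x = 21: rhs = 13, matching y values: 6, 17 (2 points).
  x = 22: rhs = 6, matching y values: 11, 12 (2 points).
Total affine count: 28.
Full point count |E(F_23)| = 28 + 1 = 29.
Hasse bound: |29 − (23+1)| = |5| = 5 ≤ 2√23 ≈ 9.5917 ✓.


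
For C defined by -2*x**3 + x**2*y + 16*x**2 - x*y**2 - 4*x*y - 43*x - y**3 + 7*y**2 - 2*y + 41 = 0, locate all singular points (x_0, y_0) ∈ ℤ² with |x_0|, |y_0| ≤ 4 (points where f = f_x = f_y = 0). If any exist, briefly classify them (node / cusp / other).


Singular points: {(3, 1)}; classification: node.

Compute partial derivatives:
  f_x = -6*x**2 + 2*x*y + 32*x - y**2 - 4*y - 43.
  f_y = x**2 - 2*x*y - 4*x - 3*y**2 + 14*y - 2.
Scan x_0 ∈ {−4, ..., 4}. For each x_0, f_y(x_0, y) is a polynomial in y; find its integer roots y ∈ {−4, ..., 4}, then test f_x and f at those candidates.
  x = -4: f_y(-4, y) = -3*y**2 + 22*y + 30; no integer root y with |y| ≤ 4.
  x = -3: f_y(-3, y) = -3*y**2 + 20*y + 19; no integer root y with |y| ≤ 4.
  x = -2: f_y(-2, y) = -3*y**2 + 18*y + 10; no integer root y with |y| ≤ 4.
  x = -1: f_y(-1, y) = -3*y**2 + 16*y + 3; no integer root y with |y| ≤ 4.
  x = 0: f_y(0, y) = -3*y**2 + 14*y - 2; no integer root y with |y| ≤ 4.
  x = 1: f_y(1, y) = -3*y**2 + 12*y - 5; no integer root y with |y| ≤ 4.
  x = 2: f_y(2, y) = -3*y**2 + 10*y - 6; no integer root y with |y| ≤ 4.
  x = 3: f_y(3, y) = -3*y**2 + 8*y - 5; vanishes at y ∈ {1}. (3, 1): f_x = 0, f = 0 — SINGULAR.
  x = 4: f_y(4, y) = -3*y**2 + 6*y - 2; no integer root y with |y| ≤ 4.
Only singular point on the grid: (3, 1).
Classify: substitute x = 3 + u, y = 1 + v and expand: f = -2*u**3 + u**2*v - u**2 - u*v**2 - v**3 + v**2.
No constant or linear terms (consistent with a singular point). Quadratic part: -u**2 + v**2. Cubic part: -2*u**3 + u**2*v - u*v**2 - v**3.
The quadratic part v**2 - u**2 = (v − u)(v + u) splits into two distinct linear factors, so there are two distinct tangent lines y − 1 = ±(x − 3) — this is a node (ordinary double point).
Classification: node.


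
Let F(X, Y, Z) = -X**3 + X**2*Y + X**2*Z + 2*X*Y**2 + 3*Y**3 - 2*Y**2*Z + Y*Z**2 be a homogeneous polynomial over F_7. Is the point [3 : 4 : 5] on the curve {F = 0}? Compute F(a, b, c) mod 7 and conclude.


F(3,4,5) ≡ 2 (mod 7); P is NOT on the curve.

Evaluate F(3, 4, 5) term-by-term (mod 7).
  -X**3 ↦ -1·27·1·1 = -27
  X**2*Y ↦ 1·9·4·1 = 36
  X**2*Z ↦ 1·9·1·5 = 45
  2*X*Y**2 ↦ 2·3·16·1 = 96
  3*Y**3 ↦ 3·1·64·1 = 192
  -2*Y**2*Z ↦ -2·1·16·5 = -160
  Y*Z**2 ↦ 1·1·4·25 = 100
Sum: F(3, 4, 5) = (-27) + (36) + (45) + (96) + (192) + (-160) + (100) = 282.
Reducing mod 7: 282 ≡ 2 (mod 7).
Since F(a, b, c) ≡ 2 ≠ 0 (mod 7), P does NOT lie on the curve.


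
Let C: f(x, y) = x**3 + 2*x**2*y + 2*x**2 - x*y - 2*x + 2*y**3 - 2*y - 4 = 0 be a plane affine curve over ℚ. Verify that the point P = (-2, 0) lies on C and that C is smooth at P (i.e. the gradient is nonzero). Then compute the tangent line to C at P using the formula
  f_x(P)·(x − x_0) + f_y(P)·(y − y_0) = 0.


Tangent line at P: 2*x + 8*y + 4 = 0.

Step 1: f(-2, 0) = 0, so P lies on C.
Step 2: partial derivatives
  f_x(x, y) = 3*x**2 + 4*x*y + 4*x - y - 2, f_y(x, y) = 2*x**2 - x + 6*y**2 - 2.
  f_x(P) = 2, f_y(P) = 8 (gradient nonzero, so P is smooth).
Step 3: tangent line at P: 2·(x − -2) + 8·(y − 0) = 0.
Expanding: 2*x + 8*y + 4 = 0.


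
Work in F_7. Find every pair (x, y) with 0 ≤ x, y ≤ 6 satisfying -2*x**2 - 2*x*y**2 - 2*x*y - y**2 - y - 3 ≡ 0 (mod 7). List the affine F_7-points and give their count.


Affine F_7-points: {(2, 1), (2, 5), (3, 0), (3, 1), (3, 2), (3, 3), (3, 4), (3, 5), (3, 6), (4, 0), (4, 6), (5, 2), (5, 4), (6, 3)}; count = 14.

For each of the 49 pairs (x, y) ∈ F_7², evaluate f(x, y) mod 7. Record the zeros.
  x = 0: [0↦4, 1↦2, 2↦5, 3↦6, 4↦5, 5↦2, 6↦4]  zeros at y ∈ ∅
  x = 1: [0↦2, 1↦3, 2↦5, 3↦1, 4↦5, 5↦3, 6↦2]  zeros at y ∈ ∅
  x = 2: [0↦3, 1↦0, 2↦1, 3↦6, 4↦1, 5↦0, 6↦3]  zeros at y ∈ {1, 5}
  x = 3: [0↦0, 1↦0, 2↦0, 3↦0, 4↦0, 5↦0, 6↦0]  zeros at y ∈ {0, 1, 2, 3, 4, 5, 6}
  x = 4: [0↦0, 1↦3, 2↦2, 3↦4, 4↦2, 5↦3, 6↦0]  zeros at y ∈ {0, 6}
  x = 5: [0↦3, 1↦2, 2↦0, 3↦4, 4↦0, 5↦2, 6↦3]  zeros at y ∈ {2, 4}
  x = 6: [0↦2, 1↦4, 2↦1, 3↦0, 4↦1, 5↦4, 6↦2]  zeros at y ∈ {3}
Collecting zeros: affine points = {(2, 1), (2, 5), (3, 0), (3, 1), (3, 2), (3, 3), (3, 4), (3, 5), (3, 6), (4, 0), (4, 6), (5, 2), (5, 4), (6, 3)}.
Total count |C(F_7)_aff| = 14.


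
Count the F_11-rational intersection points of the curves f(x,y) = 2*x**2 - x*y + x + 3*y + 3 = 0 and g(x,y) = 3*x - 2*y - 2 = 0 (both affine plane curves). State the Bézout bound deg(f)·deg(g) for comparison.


Common zeros: {(0, 10), (9, 7)}; count = 2; Bézout bound = 2.

deg(f) = 2, deg(g) = 1, so Bézout bound = 2.
Scan x ∈ F_11. For each x, list the y ∈ F_11 with f(x, y) ≡ 0 and those with g(x, y) ≡ 0 (mod 11); the common zeros in that column are the intersection.
  x = 0: f ≡ 0 at y ∈ {10}; g ≡ 0 at y ∈ {10}; common: {10}.
  x = 1: f ≡ 0 at y ∈ {8}; g ≡ 0 at y ∈ {6}; common: ∅.
  x = 2: f ≡ 0 at y ∈ {9}; g ≡ 0 at y ∈ {2}; common: ∅.
  x = 3: f ≡ 0 at y ∈ ∅; g ≡ 0 at y ∈ {9}; common: ∅.
  x = 4: f ≡ 0 at y ∈ {6}; g ≡ 0 at y ∈ {5}; common: ∅.
  x = 5: f ≡ 0 at y ∈ {7}; g ≡ 0 at y ∈ {1}; common: ∅.
  x = 6: f ≡ 0 at y ∈ {5}; g ≡ 0 at y ∈ {8}; common: ∅.
  x = 7: f ≡ 0 at y ∈ {5}; g ≡ 0 at y ∈ {4}; common: ∅.
  x = 8: f ≡ 0 at y ∈ {8}; g ≡ 0 at y ∈ {0}; common: ∅.
  x = 9: f ≡ 0 at y ∈ {7}; g ≡ 0 at y ∈ {7}; common: {7}.
  x = 10: f ≡ 0 at y ∈ {10}; g ≡ 0 at y ∈ {3}; common: ∅.
Collecting: common zeros = {(0, 10), (9, 7)}, so the count is 2.
Comparison with the Bézout bound: 2 ≤ 2 = deg(f)·deg(g), as expected for curves with no common component (the bound is attained).


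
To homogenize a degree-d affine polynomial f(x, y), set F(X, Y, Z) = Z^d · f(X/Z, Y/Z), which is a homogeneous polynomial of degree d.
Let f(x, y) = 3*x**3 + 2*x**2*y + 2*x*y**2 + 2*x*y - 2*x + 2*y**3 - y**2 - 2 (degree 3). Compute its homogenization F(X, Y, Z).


F(X, Y, Z) = 3*X**3 + 2*X**2*Y + 2*X*Y**2 + 2*X*Y*Z - 2*X*Z**2 + 2*Y**3 - Y**2*Z - 2*Z**3

deg(f) = 3.
Substitute x = X/Z, y = Y/Z into f, then multiply by Z^3.
  monomial 3·x^3·y^0 ↦ 3·X^3·Y^0·Z^0.
  monomial 2·x^2·y^1 ↦ 2·X^2·Y^1·Z^0.
  monomial 2·x^1·y^2 ↦ 2·X^1·Y^2·Z^0.
  monomial 2·x^1·y^1 ↦ 2·X^1·Y^1·Z^1.
  monomial -2·x^1·y^0 ↦ -2·X^1·Y^0·Z^2.
  monomial 2·x^0·y^3 ↦ 2·X^0·Y^3·Z^0.
  monomial -1·x^0·y^2 ↦ -1·X^0·Y^2·Z^1.
  monomial -2·x^0·y^0 ↦ -2·X^0·Y^0·Z^3.
Collecting: F(X, Y, Z) = 3*X**3 + 2*X**2*Y + 2*X*Y**2 + 2*X*Y*Z - 2*X*Z**2 + 2*Y**3 - Y**2*Z - 2*Z**3.


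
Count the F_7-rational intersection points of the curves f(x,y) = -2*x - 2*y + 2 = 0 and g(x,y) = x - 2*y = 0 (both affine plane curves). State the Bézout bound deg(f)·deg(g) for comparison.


Common zeros: {(3, 5)}; count = 1; Bézout bound = 1.

deg(f) = 1, deg(g) = 1, so Bézout bound = 1.
Scan x ∈ F_7. For each x, list the y ∈ F_7 with f(x, y) ≡ 0 and those with g(x, y) ≡ 0 (mod 7); the common zeros in that column are the intersection.
  x = 0: f ≡ 0 at y ∈ {1}; g ≡ 0 at y ∈ {0}; common: ∅.
  x = 1: f ≡ 0 at y ∈ {0}; g ≡ 0 at y ∈ {4}; common: ∅.
  x = 2: f ≡ 0 at y ∈ {6}; g ≡ 0 at y ∈ {1}; common: ∅.
  x = 3: f ≡ 0 at y ∈ {5}; g ≡ 0 at y ∈ {5}; common: {5}.
  x = 4: f ≡ 0 at y ∈ {4}; g ≡ 0 at y ∈ {2}; common: ∅.
  x = 5: f ≡ 0 at y ∈ {3}; g ≡ 0 at y ∈ {6}; common: ∅.
  x = 6: f ≡ 0 at y ∈ {2}; g ≡ 0 at y ∈ {3}; common: ∅.
Collecting: common zeros = {(3, 5)}, so the count is 1.
Comparison with the Bézout bound: 1 ≤ 1 = deg(f)·deg(g), as expected for curves with no common component (the bound is attained).


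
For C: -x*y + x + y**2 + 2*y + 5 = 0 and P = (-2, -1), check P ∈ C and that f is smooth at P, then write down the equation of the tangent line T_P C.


Tangent line at P: 2*x + 2*y + 6 = 0.

Step 1: f(-2, -1) = 0, so P lies on C.
Step 2: partial derivatives
  f_x(x, y) = 1 - y, f_y(x, y) = -x + 2*y + 2.
  f_x(P) = 2, f_y(P) = 2 (gradient nonzero, so P is smooth).
Step 3: tangent line at P: 2·(x − -2) + 2·(y − -1) = 0.
Expanding: 2*x + 2*y + 6 = 0.


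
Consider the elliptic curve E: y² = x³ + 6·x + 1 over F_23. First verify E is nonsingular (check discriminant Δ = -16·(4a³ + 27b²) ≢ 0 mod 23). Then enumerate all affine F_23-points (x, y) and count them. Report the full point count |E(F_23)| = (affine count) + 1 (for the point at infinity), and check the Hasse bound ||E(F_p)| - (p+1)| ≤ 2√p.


Affine points = {(0, 1), (0, 22), (1, 10), (1, 13), (3, 0), (5, 8), (5, 15), (6, 0), (7, 8), (7, 15), (8, 3), (8, 20), (9, 5), (9, 18), (10, 7), (10, 16), (11, 8), (11, 15), (14, 0), (15, 4), (15, 19), (17, 5), (17, 18), (20, 5), (20, 18), (21, 2), (21, 21)}; affine count = 27; |E(F_23)| = 28.

Discriminant check: Δ ∝ 4a³ + 27b² = 4·6³ + 27·1² = 4·216 + 27·1 ≡ 17 (mod 23). Nonzero ⇒ E is nonsingular.
For each x ∈ F_23, compute rhs = x³ + 6·x + 1 mod 23, then count y ∈ F_23 with y² ≡ rhs.
  x = 0: rhs = 1, matching y values: 1, 22 (2 points).
  x = 1: rhs = 8, matching y values: 10, 13 (2 points).
  x = 2: rhs = 21, matching y values: none (0 points).
  x = 3: rhs = 0, matching y values: 0 (1 points).
  x = 4: rhs = 20, matching y values: none (0 points).
  x = 5: rhs = 18, matching y values: 8, 15 (2 points).
  x = 6: rhs = 0, matching y values: 0 (1 points).
  x = 7: rhs = 18, matching y values: 8, 15 (2 points).
  x = 8: rhs = 9, matching y values: 3, 20 (2 points).
  x = 9: rhs = 2, matching y values: 5, 18 (2 points).
  x = 10: rhs = 3, matching y values: 7, 16 (2 points).
  x = 11: rhs = 18, matching y values: 8, 15 (2 points).
  x = 12: rhs = 7, matching y values: none (0 points).
  x = 13: rhs = 22, matching y values: none (0 points).
  x = 14: rhs = 0, matching y values: 0 (1 points).
  x = 15: rhs = 16, matching y values: 4, 19 (2 points).
  x = 16: rhs = 7, matching y values: none (0 points).
  x = 17: rhs = 2, matching y values: 5, 18 (2 points).
  x = 18: rhs = 7, matching y values: none (0 points).
  x = 19: rhs = 5, matching y values: none (0 points).
  x = 20: rhs = 2, matching y values: 5, 18 (2 points).
  x = 21: rhs = 4, matching y values: 2, 21 (2 points).
  x = 22: rhs = 17, matching y values: none (0 points).
Total affine count: 27.
Full point count |E(F_23)| = 27 + 1 = 28.
Hasse bound: |28 − (23+1)| = |4| = 4 ≤ 2√23 ≈ 9.5917 ✓.


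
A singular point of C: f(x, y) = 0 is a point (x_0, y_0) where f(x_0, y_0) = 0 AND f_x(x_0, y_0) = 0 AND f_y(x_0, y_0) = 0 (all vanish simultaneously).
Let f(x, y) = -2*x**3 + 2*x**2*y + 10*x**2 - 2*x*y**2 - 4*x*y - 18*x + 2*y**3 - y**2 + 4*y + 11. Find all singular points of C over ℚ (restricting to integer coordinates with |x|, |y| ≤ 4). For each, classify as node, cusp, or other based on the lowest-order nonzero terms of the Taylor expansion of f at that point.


Singular points: {(2, 1)}; classification: cusp.

Compute partial derivatives:
  f_x = -6*x**2 + 4*x*y + 20*x - 2*y**2 - 4*y - 18.
  f_y = 2*x**2 - 4*x*y - 4*x + 6*y**2 - 2*y + 4.
Scan x_0 ∈ {−4, ..., 4}. For each x_0, f_y(x_0, y) is a polynomial in y; find its integer roots y ∈ {−4, ..., 4}, then test f_x and f at those candidates.
  x = -4: f_y(-4, y) = 6*y**2 + 14*y + 52; no integer root y with |y| ≤ 4.
  x = -3: f_y(-3, y) = 6*y**2 + 10*y + 34; no integer root y with |y| ≤ 4.
  x = -2: f_y(-2, y) = 6*y**2 + 6*y + 20; no integer root y with |y| ≤ 4.
  x = -1: f_y(-1, y) = 6*y**2 + 2*y + 10; no integer root y with |y| ≤ 4.
  x = 0: f_y(0, y) = 6*y**2 - 2*y + 4; no integer root y with |y| ≤ 4.
  x = 1: f_y(1, y) = 6*y**2 - 6*y + 2; no integer root y with |y| ≤ 4.
  x = 2: f_y(2, y) = 6*y**2 - 10*y + 4; vanishes at y ∈ {1}. (2, 1): f_x = 0, f = 0 — SINGULAR.
  x = 3: f_y(3, y) = 6*y**2 - 14*y + 10; no integer root y with |y| ≤ 4.
  x = 4: f_y(4, y) = 6*y**2 - 18*y + 20; no integer root y with |y| ≤ 4.
Only singular point on the grid: (2, 1).
Classify: substitute x = 2 + u, y = 1 + v and expand: f = -2*u**3 + 2*u**2*v - 2*u*v**2 + 2*v**3 + v**2.
No constant or linear terms (consistent with a singular point). Quadratic part: v**2. Cubic part: -2*u**3 + 2*u**2*v - 2*u*v**2 + 2*v**3.
The quadratic part v**2 is a perfect square, so there is a single (double) tangent line v = 0, i.e. y = 1. Restricting the cubic part to that line (v = 0) leaves -2*u**3 ≠ 0, so f is not divisible by v and the branch is v² ≈ 2*u**3 to lowest order — this is a cusp.
Classification: cusp.


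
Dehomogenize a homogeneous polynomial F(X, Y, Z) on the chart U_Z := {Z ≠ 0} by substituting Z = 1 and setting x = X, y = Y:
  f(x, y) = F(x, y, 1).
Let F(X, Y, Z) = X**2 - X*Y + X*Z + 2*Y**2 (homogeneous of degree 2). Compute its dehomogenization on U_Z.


f(x, y) = x**2 - x*y + x + 2*y**2

On U_Z we set Z = 1. Each monomial c·X^i·Y^j·Z^k in F becomes c·x^i·y^j·1^k = c·x^i·y^j.
Substituting Z = 1: F(X, Y, 1) = x**2 - x*y + x + 2*y**2.
Note: deg(f) ≤ deg(F) = 2; strict inequality happens when F is divisible by Z (lost terms).


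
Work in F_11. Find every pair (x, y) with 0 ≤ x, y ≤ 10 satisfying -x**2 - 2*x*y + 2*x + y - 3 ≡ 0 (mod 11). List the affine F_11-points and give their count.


Affine F_11-points: {(0, 3), (1, 9), (2, 10), (3, 1), (4, 0), (5, 9), (7, 3), (8, 1), (9, 0), (10, 2)}; count = 10.

For each of the 121 pairs (x, y) ∈ F_11², evaluate f(x, y) mod 11. Record the zeros.
  x = 0: [0↦8, 1↦9, 2↦10, 3↦0, 4↦1, 5↦2, 6↦3, 7↦4, 8↦5, 9↦6, 10↦7]  zeros at y ∈ {3}
  x = 1: [0↦9, 1↦8, 2↦7, 3↦6, 4↦5, 5↦4, 6↦3, 7↦2, 8↦1, 9↦0, 10↦10]  zeros at y ∈ {9}
  x = 2: [0↦8, 1↦5, 2↦2, 3↦10, 4↦7, 5↦4, 6↦1, 7↦9, 8↦6, 9↦3, 10↦0]  zeros at y ∈ {10}
  x = 3: [0↦5, 1↦0, 2↦6, 3↦1, 4↦7, 5↦2, 6↦8, 7↦3, 8↦9, 9↦4, 10↦10]  zeros at y ∈ {1}
  x = 4: [0↦0, 1↦4, 2↦8, 3↦1, 4↦5, 5↦9, 6↦2, 7↦6, 8↦10, 9↦3, 10↦7]  zeros at y ∈ {0}
  x = 5: [0↦4, 1↦6, 2↦8, 3↦10, 4↦1, 5↦3, 6↦5, 7↦7, 8↦9, 9↦0, 10↦2]  zeros at y ∈ {9}
  x = 6: [0↦6, 1↦6, 2↦6, 3↦6, 4↦6, 5↦6, 6↦6, 7↦6, 8↦6, 9↦6, 10↦6]  zeros at y ∈ ∅
  x = 7: [0↦6, 1↦4, 2↦2, 3↦0, 4↦9, 5↦7, 6↦5, 7↦3, 8↦1, 9↦10, 10↦8]  zeros at y ∈ {3}
  x = 8: [0↦4, 1↦0, 2↦7, 3↦3, 4↦10, 5↦6, 6↦2, 7↦9, 8↦5, 9↦1, 10↦8]  zeros at y ∈ {1}
  x = 9: [0↦0, 1↦5, 2↦10, 3↦4, 4↦9, 5↦3, 6↦8, 7↦2, 8↦7, 9↦1, 10↦6]  zeros at y ∈ {0}
  x = 10: [0↦5, 1↦8, 2↦0, 3↦3, 4↦6, 5↦9, 6↦1, 7↦4, 8↦7, 9↦10, 10↦2]  zeros at y ∈ {2}
Collecting zeros: affine points = {(0, 3), (1, 9), (2, 10), (3, 1), (4, 0), (5, 9), (7, 3), (8, 1), (9, 0), (10, 2)}.
Total count |C(F_11)_aff| = 10.


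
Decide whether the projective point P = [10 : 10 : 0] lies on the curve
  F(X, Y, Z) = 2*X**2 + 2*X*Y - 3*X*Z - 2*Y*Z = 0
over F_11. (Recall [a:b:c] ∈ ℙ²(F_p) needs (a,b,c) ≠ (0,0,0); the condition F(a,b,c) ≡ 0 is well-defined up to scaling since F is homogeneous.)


F(10,10,0) ≡ 4 (mod 11); P is NOT on the curve.

Evaluate F(10, 10, 0) term-by-term (mod 11).
  2*X**2 ↦ 2·100·1·1 = 200
  2*X*Y ↦ 2·10·10·1 = 200
  -3*X*Z ↦ -3·10·1·0 = 0
  -2*Y*Z ↦ -2·1·10·0 = 0
Sum: F(10, 10, 0) = (200) + (200) + (0) + (0) = 400.
Reducing mod 11: 400 ≡ 4 (mod 11).
Since F(a, b, c) ≡ 4 ≠ 0 (mod 11), P does NOT lie on the curve.


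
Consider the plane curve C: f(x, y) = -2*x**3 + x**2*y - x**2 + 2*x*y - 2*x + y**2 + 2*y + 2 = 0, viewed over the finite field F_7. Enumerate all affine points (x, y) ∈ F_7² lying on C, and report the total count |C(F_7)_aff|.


Affine F_7-points: {(1, 3), (1, 6), (3, 1), (3, 3), (4, 3), (4, 6), (5, 1), (5, 4), (6, 1), (6, 5)}; count = 10.

For each of the 49 pairs (x, y) ∈ F_7², evaluate f(x, y) mod 7. Record the zeros.
  x = 0: [0↦2, 1↦5, 2↦3, 3↦3, 4↦5, 5↦2, 6↦1]  zeros at y ∈ ∅
  x = 1: [0↦4, 1↦3, 2↦4, 3↦0, 4↦5, 5↦5, 6↦0]  zeros at y ∈ {3, 6}
  x = 2: [0↦6, 1↦3, 2↦2, 3↦3, 4↦6, 5↦4, 6↦4]  zeros at y ∈ ∅
  x = 3: [0↦3, 1↦0, 2↦6, 3↦0, 4↦3, 5↦1, 6↦1]  zeros at y ∈ {1, 3}
  x = 4: [0↦4, 1↦3, 2↦4, 3↦0, 4↦5, 5↦5, 6↦0]  zeros at y ∈ {3, 6}
  x = 5: [0↦4, 1↦0, 2↦5, 3↦5, 4↦0, 5↦4, 6↦3]  zeros at y ∈ {1, 4}
  x = 6: [0↦5, 1↦0, 2↦4, 3↦3, 4↦4, 5↦0, 6↦5]  zeros at y ∈ {1, 5}
Collecting zeros: affine points = {(1, 3), (1, 6), (3, 1), (3, 3), (4, 3), (4, 6), (5, 1), (5, 4), (6, 1), (6, 5)}.
Total count |C(F_7)_aff| = 10.


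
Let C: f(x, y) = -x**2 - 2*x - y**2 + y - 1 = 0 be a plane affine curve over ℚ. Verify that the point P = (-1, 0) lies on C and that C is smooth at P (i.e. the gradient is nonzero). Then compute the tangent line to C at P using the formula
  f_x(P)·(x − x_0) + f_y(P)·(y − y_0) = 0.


Tangent line at P: y = 0.

Step 1: f(-1, 0) = 0, so P lies on C.
Step 2: partial derivatives
  f_x(x, y) = -2*x - 2, f_y(x, y) = 1 - 2*y.
  f_x(P) = 0, f_y(P) = 1 (gradient nonzero, so P is smooth).
Step 3: tangent line at P: 0·(x − -1) + 1·(y − 0) = 0.
Expanding: y = 0.


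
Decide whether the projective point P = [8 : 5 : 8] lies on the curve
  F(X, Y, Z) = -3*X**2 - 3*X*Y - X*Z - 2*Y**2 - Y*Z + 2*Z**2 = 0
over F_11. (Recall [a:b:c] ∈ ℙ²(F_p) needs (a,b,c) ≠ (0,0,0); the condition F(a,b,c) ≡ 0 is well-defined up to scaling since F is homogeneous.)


F(8,5,8) ≡ 3 (mod 11); P is NOT on the curve.

Evaluate F(8, 5, 8) term-by-term (mod 11).
  -3*X**2 ↦ -3·64·1·1 = -192
  -3*X*Y ↦ -3·8·5·1 = -120
  -X*Z ↦ -1·8·1·8 = -64
  -2*Y**2 ↦ -2·1·25·1 = -50
  -Y*Z ↦ -1·1·5·8 = -40
  2*Z**2 ↦ 2·1·1·64 = 128
Sum: F(8, 5, 8) = (-192) + (-120) + (-64) + (-50) + (-40) + (128) = -338.
Reducing mod 11: -338 ≡ 3 (mod 11).
Since F(a, b, c) ≡ 3 ≠ 0 (mod 11), P does NOT lie on the curve.


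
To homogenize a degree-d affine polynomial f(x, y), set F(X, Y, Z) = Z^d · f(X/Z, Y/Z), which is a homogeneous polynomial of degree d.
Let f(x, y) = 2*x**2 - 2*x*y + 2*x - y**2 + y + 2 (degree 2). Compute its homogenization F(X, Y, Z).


F(X, Y, Z) = 2*X**2 - 2*X*Y + 2*X*Z - Y**2 + Y*Z + 2*Z**2

deg(f) = 2.
Substitute x = X/Z, y = Y/Z into f, then multiply by Z^2.
  monomial 2·x^2·y^0 ↦ 2·X^2·Y^0·Z^0.
  monomial -2·x^1·y^1 ↦ -2·X^1·Y^1·Z^0.
  monomial 2·x^1·y^0 ↦ 2·X^1·Y^0·Z^1.
  monomial -1·x^0·y^2 ↦ -1·X^0·Y^2·Z^0.
  monomial 1·x^0·y^1 ↦ 1·X^0·Y^1·Z^1.
  monomial 2·x^0·y^0 ↦ 2·X^0·Y^0·Z^2.
Collecting: F(X, Y, Z) = 2*X**2 - 2*X*Y + 2*X*Z - Y**2 + Y*Z + 2*Z**2.


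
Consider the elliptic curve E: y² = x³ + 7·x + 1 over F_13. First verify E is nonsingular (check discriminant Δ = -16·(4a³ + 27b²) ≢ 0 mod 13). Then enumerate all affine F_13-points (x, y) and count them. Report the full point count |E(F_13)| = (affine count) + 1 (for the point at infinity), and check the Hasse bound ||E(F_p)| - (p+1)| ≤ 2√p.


Affine points = {(0, 1), (0, 12), (1, 3), (1, 10), (2, 6), (2, 7), (3, 6), (3, 7), (6, 5), (6, 8), (7, 4), (7, 9), (8, 6), (8, 7), (9, 0)}; affine count = 15; |E(F_13)| = 16.

Discriminant check: Δ ∝ 4a³ + 27b² = 4·7³ + 27·1² = 4·343 + 27·1 ≡ 8 (mod 13). Nonzero ⇒ E is nonsingular.
For each x ∈ F_13, compute rhs = x³ + 7·x + 1 mod 13, then count y ∈ F_13 with y² ≡ rhs.
  x = 0: rhs = 1, matching y values: 1, 12 (2 points).
  x = 1: rhs = 9, matching y values: 3, 10 (2 points).
  x = 2: rhs = 10, matching y values: 6, 7 (2 points).
  x = 3: rhs = 10, matching y values: 6, 7 (2 points).
  x = 4: rhs = 2, matching y values: none (0 points).
  x = 5: rhs = 5, matching y values: none (0 points).
  x = 6: rhs = 12, matching y values: 5, 8 (2 points).
  x = 7: rhs = 3, matching y values: 4, 9 (2 points).
  x = 8: rhs = 10, matching y values: 6, 7 (2 points).
  x = 9: rhs = 0, matching y values: 0 (1 points).
  x = 10: rhs = 5, matching y values: none (0 points).
  x = 11: rhs = 5, matching y values: none (0 points).
  x = 12: rhs = 6, matching y values: none (0 points).
Total affine count: 15.
Full point count |E(F_13)| = 15 + 1 = 16.
Hasse bound: |16 − (13+1)| = |2| = 2 ≤ 2√13 ≈ 7.2111 ✓.
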